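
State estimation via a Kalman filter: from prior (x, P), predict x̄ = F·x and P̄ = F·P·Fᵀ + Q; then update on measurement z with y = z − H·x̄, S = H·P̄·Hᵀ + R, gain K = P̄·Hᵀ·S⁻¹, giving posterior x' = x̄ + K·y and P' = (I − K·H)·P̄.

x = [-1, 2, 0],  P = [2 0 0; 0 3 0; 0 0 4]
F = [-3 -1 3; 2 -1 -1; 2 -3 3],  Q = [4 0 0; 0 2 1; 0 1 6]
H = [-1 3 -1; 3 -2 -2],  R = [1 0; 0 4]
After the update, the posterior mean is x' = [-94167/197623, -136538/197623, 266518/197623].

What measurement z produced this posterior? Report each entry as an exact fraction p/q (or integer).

x̄ = F·x = [1, -4, -8]
P̄ = F·P·Fᵀ + Q = [61 -21 33; -21 17 6; 33 6 77]
S = H·P̄·Hᵀ + R = [448 -419; -419 833]
K = P̄·Hᵀ·S⁻¹ = [-64160/197623 5449/197623; 9307/197623 -21178/197623; -104709/197623 -68564/197623]
x' − x̄ = [-291790/197623, 653954/197623, 1847502/197623] = K·y
y = (KᵀK)⁻¹·Kᵀ·(x' − x̄) = [2, -30]
z = y + H·x̄ = [2, -30] + [-5, 27] = [-3, -3]

z = [-3, -3]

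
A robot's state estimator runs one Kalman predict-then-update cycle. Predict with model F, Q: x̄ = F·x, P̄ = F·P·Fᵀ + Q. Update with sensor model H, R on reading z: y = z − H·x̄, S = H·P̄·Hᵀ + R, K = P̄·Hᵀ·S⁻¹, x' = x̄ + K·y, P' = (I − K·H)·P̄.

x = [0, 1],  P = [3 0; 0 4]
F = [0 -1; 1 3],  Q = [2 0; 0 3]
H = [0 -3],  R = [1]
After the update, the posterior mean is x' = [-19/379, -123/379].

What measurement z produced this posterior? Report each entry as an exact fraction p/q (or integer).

z = [1]

x̄ = F·x = [-1, 3]
P̄ = F·P·Fᵀ + Q = [6 -12; -12 42]
S = H·P̄·Hᵀ + R = [379]
K = P̄·Hᵀ·S⁻¹ = [36/379; -126/379]
x' − x̄ = [360/379, -1260/379] = K·y
y = (KᵀK)⁻¹·Kᵀ·(x' − x̄) = [10]
z = y + H·x̄ = [10] + [-9] = [1]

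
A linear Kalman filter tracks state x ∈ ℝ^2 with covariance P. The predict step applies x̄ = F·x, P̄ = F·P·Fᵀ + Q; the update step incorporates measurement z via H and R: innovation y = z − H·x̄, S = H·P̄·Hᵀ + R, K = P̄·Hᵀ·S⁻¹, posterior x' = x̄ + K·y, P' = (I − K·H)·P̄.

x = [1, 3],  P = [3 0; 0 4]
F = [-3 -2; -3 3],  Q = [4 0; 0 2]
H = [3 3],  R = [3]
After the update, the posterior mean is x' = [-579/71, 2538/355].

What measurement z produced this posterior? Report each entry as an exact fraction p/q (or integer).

z = [-3]

x̄ = F·x = [-9, 6]
P̄ = F·P·Fᵀ + Q = [47 3; 3 65]
S = H·P̄·Hᵀ + R = [1065]
K = P̄·Hᵀ·S⁻¹ = [10/71; 68/355]
x' − x̄ = [60/71, 408/355] = K·y
y = (KᵀK)⁻¹·Kᵀ·(x' − x̄) = [6]
z = y + H·x̄ = [6] + [-9] = [-3]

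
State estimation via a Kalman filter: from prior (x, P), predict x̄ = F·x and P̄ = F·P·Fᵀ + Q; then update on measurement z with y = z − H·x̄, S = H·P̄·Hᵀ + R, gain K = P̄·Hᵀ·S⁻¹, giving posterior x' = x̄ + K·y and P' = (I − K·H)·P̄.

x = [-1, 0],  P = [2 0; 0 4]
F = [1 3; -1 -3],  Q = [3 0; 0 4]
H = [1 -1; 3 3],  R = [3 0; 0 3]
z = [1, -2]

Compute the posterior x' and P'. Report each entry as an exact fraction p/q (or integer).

x̄ = F·x = [-1, 1]
P̄ = F·P·Fᵀ + Q = [41 -38; -38 42]
y = z − H·x̄ = [3, -2]
S = H·P̄·Hᵀ + R = [162 -3; -3 66]
K = P̄·Hᵀ·S⁻¹ = [1747/3561 565/3561; -1748/3561 568/3561]
x' = x̄ + K·y = [550/3561, -2819/3561]
P' = (I − K·H)·P̄ = [2903/3561 -2338/3561; -2338/3561 2906/3561]

x' = [550/3561, -2819/3561]
P' = [2903/3561 -2338/3561; -2338/3561 2906/3561]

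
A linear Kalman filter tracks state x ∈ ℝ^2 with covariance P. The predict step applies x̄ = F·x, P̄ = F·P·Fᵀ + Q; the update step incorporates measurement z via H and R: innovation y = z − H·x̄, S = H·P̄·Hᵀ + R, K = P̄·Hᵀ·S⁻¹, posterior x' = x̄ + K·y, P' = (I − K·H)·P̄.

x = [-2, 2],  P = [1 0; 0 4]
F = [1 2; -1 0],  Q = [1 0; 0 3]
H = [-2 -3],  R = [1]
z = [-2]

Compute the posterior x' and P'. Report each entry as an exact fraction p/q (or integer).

x̄ = F·x = [2, 2]
P̄ = F·P·Fᵀ + Q = [18 -1; -1 4]
y = z − H·x̄ = [8]
S = H·P̄·Hᵀ + R = [97]
K = P̄·Hᵀ·S⁻¹ = [-33/97; -10/97]
x' = x̄ + K·y = [-70/97, 114/97]
P' = (I − K·H)·P̄ = [657/97 -427/97; -427/97 288/97]

x' = [-70/97, 114/97]
P' = [657/97 -427/97; -427/97 288/97]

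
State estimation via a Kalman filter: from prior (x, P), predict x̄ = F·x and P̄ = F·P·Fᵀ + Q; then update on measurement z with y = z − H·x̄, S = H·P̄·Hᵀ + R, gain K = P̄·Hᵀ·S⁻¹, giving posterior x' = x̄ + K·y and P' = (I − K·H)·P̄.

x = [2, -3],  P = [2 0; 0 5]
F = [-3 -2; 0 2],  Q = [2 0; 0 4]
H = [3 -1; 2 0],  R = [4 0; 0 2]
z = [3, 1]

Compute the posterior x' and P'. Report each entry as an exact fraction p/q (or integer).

x' = [75/487, -1619/487]
P' = [180/487 400/487; 400/487 2404/487]

x̄ = F·x = [0, -6]
P̄ = F·P·Fᵀ + Q = [40 -20; -20 24]
y = z − H·x̄ = [-3, 1]
S = H·P̄·Hᵀ + R = [508 280; 280 162]
K = P̄·Hᵀ·S⁻¹ = [35/487 180/487; -301/487 400/487]
x' = x̄ + K·y = [75/487, -1619/487]
P' = (I − K·H)·P̄ = [180/487 400/487; 400/487 2404/487]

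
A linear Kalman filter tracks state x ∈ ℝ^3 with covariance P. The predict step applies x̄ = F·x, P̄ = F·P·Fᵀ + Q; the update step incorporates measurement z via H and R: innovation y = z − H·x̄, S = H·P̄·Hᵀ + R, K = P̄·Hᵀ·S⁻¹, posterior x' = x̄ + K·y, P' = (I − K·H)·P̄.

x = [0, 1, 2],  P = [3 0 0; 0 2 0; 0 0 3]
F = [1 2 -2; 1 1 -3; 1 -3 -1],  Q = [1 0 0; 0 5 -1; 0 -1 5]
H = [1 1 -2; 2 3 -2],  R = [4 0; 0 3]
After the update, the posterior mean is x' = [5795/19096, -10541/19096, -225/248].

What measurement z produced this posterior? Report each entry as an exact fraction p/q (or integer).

x̄ = F·x = [-2, -5, -5]
P̄ = F·P·Fᵀ + Q = [24 25 -3; 25 37 5; -3 5 29]
S = H·P̄·Hᵀ + R = [223 378; 378 812]
K = P̄·Hᵀ·S⁻¹ = [-293/2728 7977/38192; -1061/2728 14017/38192; -175/248 133/496]
x' − x̄ = [43987/19096, 84939/19096, 1015/248] = K·y
y = (KᵀK)⁻¹·Kᵀ·(x' − x̄) = [-2, 10]
z = y + H·x̄ = [-2, 10] + [3, -9] = [1, 1]

z = [1, 1]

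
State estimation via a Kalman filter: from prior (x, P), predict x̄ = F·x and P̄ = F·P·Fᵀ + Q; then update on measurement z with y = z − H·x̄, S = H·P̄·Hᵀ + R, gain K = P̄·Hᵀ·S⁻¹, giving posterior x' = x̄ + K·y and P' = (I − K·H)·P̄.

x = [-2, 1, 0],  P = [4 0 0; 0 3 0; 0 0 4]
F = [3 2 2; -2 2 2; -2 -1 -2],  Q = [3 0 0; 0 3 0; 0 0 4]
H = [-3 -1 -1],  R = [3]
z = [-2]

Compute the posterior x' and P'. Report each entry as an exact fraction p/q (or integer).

x' = [-917/428, 2833/428, 759/428]
P' = [3395/428 -6715/428 -2993/428; -6715/428 17307/428 2997/428; -2993/428 2997/428 5667/428]

x̄ = F·x = [-4, 6, 3]
P̄ = F·P·Fᵀ + Q = [67 4 -46; 4 47 -6; -46 -6 39]
y = z − H·x̄ = [-5]
S = H·P̄·Hᵀ + R = [428]
K = P̄·Hᵀ·S⁻¹ = [-159/428; -53/428; 105/428]
x' = x̄ + K·y = [-917/428, 2833/428, 759/428]
P' = (I − K·H)·P̄ = [3395/428 -6715/428 -2993/428; -6715/428 17307/428 2997/428; -2993/428 2997/428 5667/428]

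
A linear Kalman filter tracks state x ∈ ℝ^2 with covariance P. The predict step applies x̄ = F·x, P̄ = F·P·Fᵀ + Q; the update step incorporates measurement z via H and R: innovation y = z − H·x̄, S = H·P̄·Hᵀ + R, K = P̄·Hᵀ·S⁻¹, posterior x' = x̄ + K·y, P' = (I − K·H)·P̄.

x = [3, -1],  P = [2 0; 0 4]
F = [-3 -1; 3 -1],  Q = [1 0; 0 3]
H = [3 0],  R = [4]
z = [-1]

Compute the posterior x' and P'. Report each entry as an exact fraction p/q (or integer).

x' = [-101/211, 1144/211]
P' = [92/211 -56/211; -56/211 3511/211]

x̄ = F·x = [-8, 10]
P̄ = F·P·Fᵀ + Q = [23 -14; -14 25]
y = z − H·x̄ = [23]
S = H·P̄·Hᵀ + R = [211]
K = P̄·Hᵀ·S⁻¹ = [69/211; -42/211]
x' = x̄ + K·y = [-101/211, 1144/211]
P' = (I − K·H)·P̄ = [92/211 -56/211; -56/211 3511/211]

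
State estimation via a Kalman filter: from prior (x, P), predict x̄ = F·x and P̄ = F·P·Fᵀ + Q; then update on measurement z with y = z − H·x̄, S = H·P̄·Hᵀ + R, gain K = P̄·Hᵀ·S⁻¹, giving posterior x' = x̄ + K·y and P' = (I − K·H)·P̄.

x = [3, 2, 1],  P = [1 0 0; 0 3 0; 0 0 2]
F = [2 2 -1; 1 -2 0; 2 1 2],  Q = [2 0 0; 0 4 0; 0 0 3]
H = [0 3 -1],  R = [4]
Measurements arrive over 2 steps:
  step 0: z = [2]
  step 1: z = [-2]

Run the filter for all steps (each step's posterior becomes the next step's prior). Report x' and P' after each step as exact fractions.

step 0: x' = [1251/199, 626/199, 1540/199], P' = [2684/199 -10/199 114/199; -10/199 358/199 854/199; 114/199 854/199 2682/199]
step 1: x' = [84626/5737, 390001/63107, 1319469/63107], P' = [297632/5737 112194/5737 333734/5737; 112194/5737 673180/63107 1966092/63107; 333734/5737 1966092/63107 5987176/63107]

step 0: x̄ = F·x = [9, -1, 10]
step 0: P̄ = F·P·Fᵀ + Q = [20 -10 6; -10 17 -4; 6 -4 18]
step 0: y = z − H·x̄ = [15]
step 0: S = H·P̄·Hᵀ + R = [199]
step 0: K = P̄·Hᵀ·S⁻¹ = [-36/199; 55/199; -30/199]
step 0: x' = x̄ + K·y = [1251/199, 626/199, 1540/199]
step 0: P' = (I − K·H)·P̄ = [2684/199 -10/199 114/199; -10/199 358/199 854/199; 114/199 854/199 2682/199]
step 1: x̄ = F·x = [2214/199, -1/199, 6208/199]
step 1: P̄ = F·P·Fᵀ + Q = [11296/199 5550/199 8818/199; 5550/199 4952/199 1494/199; 8818/199 1494/199 26707/199]
step 1: y = z − H·x̄ = [5813/199]
step 1: S = H·P̄·Hᵀ + R = [63107/199]
step 1: K = P̄·Hᵀ·S⁻¹ = [712/5737; 13362/63107; -22225/63107]
step 1: x' = x̄ + K·y = [84626/5737, 390001/63107, 1319469/63107]
step 1: P' = (I − K·H)·P̄ = [297632/5737 112194/5737 333734/5737; 112194/5737 673180/63107 1966092/63107; 333734/5737 1966092/63107 5987176/63107]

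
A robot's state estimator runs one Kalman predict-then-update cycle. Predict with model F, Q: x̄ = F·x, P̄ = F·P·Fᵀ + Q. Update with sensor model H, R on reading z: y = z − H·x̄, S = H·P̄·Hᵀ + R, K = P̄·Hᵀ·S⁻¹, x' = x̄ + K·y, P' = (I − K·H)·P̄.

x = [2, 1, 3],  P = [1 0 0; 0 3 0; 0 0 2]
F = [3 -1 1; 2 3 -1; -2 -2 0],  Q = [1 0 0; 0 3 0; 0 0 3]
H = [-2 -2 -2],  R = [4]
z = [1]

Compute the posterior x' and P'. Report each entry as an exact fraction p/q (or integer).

x' = [71/17, 19/34, -165/34]
P' = [155/17 -175/17 30/17; -175/17 531/17 -347/17; 30/17 -347/17 314/17]

x̄ = F·x = [8, 4, -6]
P̄ = F·P·Fᵀ + Q = [15 -5 0; -5 36 -22; 0 -22 19]
y = z − H·x̄ = [13]
S = H·P̄·Hᵀ + R = [68]
K = P̄·Hᵀ·S⁻¹ = [-5/17; -9/34; 3/34]
x' = x̄ + K·y = [71/17, 19/34, -165/34]
P' = (I − K·H)·P̄ = [155/17 -175/17 30/17; -175/17 531/17 -347/17; 30/17 -347/17 314/17]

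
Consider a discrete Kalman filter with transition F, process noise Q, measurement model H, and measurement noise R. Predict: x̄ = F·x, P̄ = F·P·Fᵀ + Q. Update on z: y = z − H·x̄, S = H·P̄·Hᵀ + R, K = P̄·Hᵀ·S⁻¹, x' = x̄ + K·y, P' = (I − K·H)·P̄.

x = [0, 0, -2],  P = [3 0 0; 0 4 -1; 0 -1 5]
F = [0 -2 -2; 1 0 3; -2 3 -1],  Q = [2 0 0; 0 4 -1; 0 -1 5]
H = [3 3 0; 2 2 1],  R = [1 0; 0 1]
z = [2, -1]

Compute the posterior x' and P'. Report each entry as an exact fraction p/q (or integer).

x' = [11190/2399, -19253/4798, -10711/4798]
P' = [68278/2399 -68194/2399 -590/2399; -68194/2399 136749/4798 149/4798; -590/2399 149/4798 6499/4798]

x̄ = F·x = [4, -6, 2]
P̄ = F·P·Fᵀ + Q = [30 -24 -10; -24 52 -31; -10 -31 64]
y = z − H·x̄ = [8, 1]
S = H·P̄·Hᵀ + R = [307 81; 81 37]
K = P̄·Hᵀ·S⁻¹ = [252/2399 -422/2399; 1083/4798 871/4798; -3093/4798 4437/4798]
x' = x̄ + K·y = [11190/2399, -19253/4798, -10711/4798]
P' = (I − K·H)·P̄ = [68278/2399 -68194/2399 -590/2399; -68194/2399 136749/4798 149/4798; -590/2399 149/4798 6499/4798]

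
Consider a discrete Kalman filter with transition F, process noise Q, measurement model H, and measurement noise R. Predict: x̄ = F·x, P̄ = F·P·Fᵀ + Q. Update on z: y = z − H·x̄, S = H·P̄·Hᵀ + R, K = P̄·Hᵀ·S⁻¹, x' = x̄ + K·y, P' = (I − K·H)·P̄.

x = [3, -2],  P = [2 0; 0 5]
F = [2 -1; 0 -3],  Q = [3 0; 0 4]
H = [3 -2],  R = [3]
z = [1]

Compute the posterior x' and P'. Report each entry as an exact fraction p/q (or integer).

x' = [1106/163, 1561/163]
P' = [2284/163 3399/163; 3399/163 5178/163]

x̄ = F·x = [8, 6]
P̄ = F·P·Fᵀ + Q = [16 15; 15 49]
y = z − H·x̄ = [-11]
S = H·P̄·Hᵀ + R = [163]
K = P̄·Hᵀ·S⁻¹ = [18/163; -53/163]
x' = x̄ + K·y = [1106/163, 1561/163]
P' = (I − K·H)·P̄ = [2284/163 3399/163; 3399/163 5178/163]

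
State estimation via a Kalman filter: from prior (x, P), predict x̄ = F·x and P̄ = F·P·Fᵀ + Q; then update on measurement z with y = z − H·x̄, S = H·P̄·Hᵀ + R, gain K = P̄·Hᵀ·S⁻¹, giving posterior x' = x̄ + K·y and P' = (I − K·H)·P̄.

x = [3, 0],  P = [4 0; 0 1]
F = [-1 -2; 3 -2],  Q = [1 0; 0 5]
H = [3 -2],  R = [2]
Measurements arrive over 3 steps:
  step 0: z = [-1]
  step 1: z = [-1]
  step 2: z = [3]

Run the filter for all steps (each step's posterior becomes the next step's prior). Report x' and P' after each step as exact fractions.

step 0: x' = [41/359, 267/359], P' = [1382/359 2030/359; 2030/359 3159/359]
step 1: x' = [-233259/208787, -244951/208787], P' = [672382/208787 941822/208787; 941822/208787 1416641/208787]
step 2: x' = [54980317/100507495, -70253639/100507495], P' = [308900678/100507495 432170214/100507495; 432170214/100507495 651529077/100507495]

step 0: x̄ = F·x = [-3, 9]
step 0: P̄ = F·P·Fᵀ + Q = [9 -8; -8 45]
step 0: y = z − H·x̄ = [26]
step 0: S = H·P̄·Hᵀ + R = [359]
step 0: K = P̄·Hᵀ·S⁻¹ = [43/359; -114/359]
step 0: x' = x̄ + K·y = [41/359, 267/359]
step 0: P' = (I − K·H)·P̄ = [1382/359 2030/359; 2030/359 3159/359]
step 1: x̄ = F·x = [-575/359, -411/359]
step 1: P̄ = F·P·Fᵀ + Q = [22497/359 370/359; 370/359 2509/359]
step 1: y = z − H·x̄ = [544/359]
step 1: S = H·P̄·Hᵀ + R = [208787/359]
step 1: K = P̄·Hᵀ·S⁻¹ = [66751/208787; -3908/208787]
step 1: x' = x̄ + K·y = [-233259/208787, -244951/208787]
step 1: P' = (I − K·H)·P̄ = [672382/208787 941822/208787; 941822/208787 1416641/208787]
step 2: x̄ = F·x = [723161/208787, -209875/208787]
step 2: P̄ = F·P·Fᵀ + Q = [10315021/208787 -117870/208787; -117870/208787 1460073/208787]
step 2: y = z − H·x̄ = [-1962872/208787]
step 2: S = H·P̄·Hᵀ + R = [100507495/208787]
step 2: K = P̄·Hᵀ·S⁻¹ = [31180803/100507495; -3273756/100507495]
step 2: x' = x̄ + K·y = [54980317/100507495, -70253639/100507495]
step 2: P' = (I − K·H)·P̄ = [308900678/100507495 432170214/100507495; 432170214/100507495 651529077/100507495]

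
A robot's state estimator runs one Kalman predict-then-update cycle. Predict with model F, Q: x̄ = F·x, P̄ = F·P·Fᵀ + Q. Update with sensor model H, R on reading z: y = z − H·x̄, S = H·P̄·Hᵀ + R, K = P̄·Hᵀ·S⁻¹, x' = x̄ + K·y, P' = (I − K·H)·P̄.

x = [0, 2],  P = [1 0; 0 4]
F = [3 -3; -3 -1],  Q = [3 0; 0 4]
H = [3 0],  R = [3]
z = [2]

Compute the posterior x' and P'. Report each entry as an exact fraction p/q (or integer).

x' = [18/29, -46/29]
P' = [48/145 3/145; 3/145 2438/145]

x̄ = F·x = [-6, -2]
P̄ = F·P·Fᵀ + Q = [48 3; 3 17]
y = z − H·x̄ = [20]
S = H·P̄·Hᵀ + R = [435]
K = P̄·Hᵀ·S⁻¹ = [48/145; 3/145]
x' = x̄ + K·y = [18/29, -46/29]
P' = (I − K·H)·P̄ = [48/145 3/145; 3/145 2438/145]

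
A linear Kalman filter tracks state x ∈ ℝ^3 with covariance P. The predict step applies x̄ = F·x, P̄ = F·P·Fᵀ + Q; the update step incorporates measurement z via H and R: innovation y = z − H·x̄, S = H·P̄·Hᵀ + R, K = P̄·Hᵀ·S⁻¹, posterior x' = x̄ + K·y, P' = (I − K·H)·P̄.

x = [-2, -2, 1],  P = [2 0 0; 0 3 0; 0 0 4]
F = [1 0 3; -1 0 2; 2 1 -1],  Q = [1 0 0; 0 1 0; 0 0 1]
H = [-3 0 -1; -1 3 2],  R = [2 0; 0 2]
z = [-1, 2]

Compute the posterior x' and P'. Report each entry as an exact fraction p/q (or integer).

x' = [21798/8903, 49882/8903, -56441/8903]
P' = [16910/8903 35014/8903 -44568/8903; 35014/8903 80960/8903 -102400/8903; -44568/8903 -102400/8903 132896/8903]

x̄ = F·x = [1, 4, -7]
P̄ = F·P·Fᵀ + Q = [39 22 -8; 22 19 -12; -8 -12 16]
y = z − H·x̄ = [-5, 5]
S = H·P̄·Hᵀ + R = [321 -37; -37 32]
K = P̄·Hᵀ·S⁻¹ = [-3081/8903 -502/8903; -1321/8903 1533/8903; 404/8903 1580/8903]
x' = x̄ + K·y = [21798/8903, 49882/8903, -56441/8903]
P' = (I − K·H)·P̄ = [16910/8903 35014/8903 -44568/8903; 35014/8903 80960/8903 -102400/8903; -44568/8903 -102400/8903 132896/8903]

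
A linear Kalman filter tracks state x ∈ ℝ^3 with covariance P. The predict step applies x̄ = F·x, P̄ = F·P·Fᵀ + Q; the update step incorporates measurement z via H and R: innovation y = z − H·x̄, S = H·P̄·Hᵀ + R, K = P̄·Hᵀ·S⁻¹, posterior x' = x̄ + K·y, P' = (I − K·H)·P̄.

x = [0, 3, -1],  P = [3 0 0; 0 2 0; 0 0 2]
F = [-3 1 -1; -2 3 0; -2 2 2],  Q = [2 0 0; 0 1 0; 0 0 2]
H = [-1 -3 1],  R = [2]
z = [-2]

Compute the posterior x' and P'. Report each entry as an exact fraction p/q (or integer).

x̄ = F·x = [4, 9, 4]
P̄ = F·P·Fᵀ + Q = [33 24 18; 24 31 24; 18 24 30]
y = z − H·x̄ = [25]
S = H·P̄·Hᵀ + R = [308]
K = P̄·Hᵀ·S⁻¹ = [-87/308; -93/308; -15/77]
x' = x̄ + K·y = [-943/308, 447/308, -67/77]
P' = (I − K·H)·P̄ = [2595/308 -699/308 81/77; -699/308 899/308 453/77; 81/77 453/77 1410/77]

x' = [-943/308, 447/308, -67/77]
P' = [2595/308 -699/308 81/77; -699/308 899/308 453/77; 81/77 453/77 1410/77]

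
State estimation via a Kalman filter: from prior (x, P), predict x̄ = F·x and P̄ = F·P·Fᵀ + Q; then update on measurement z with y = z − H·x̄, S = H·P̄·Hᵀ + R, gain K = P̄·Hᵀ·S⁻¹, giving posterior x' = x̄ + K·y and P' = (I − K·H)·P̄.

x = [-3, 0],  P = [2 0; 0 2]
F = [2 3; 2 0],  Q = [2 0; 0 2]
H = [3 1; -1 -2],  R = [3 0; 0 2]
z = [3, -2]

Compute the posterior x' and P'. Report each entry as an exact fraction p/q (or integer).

x̄ = F·x = [-6, -6]
P̄ = F·P·Fᵀ + Q = [28 8; 8 10]
y = z − H·x̄ = [27, -20]
S = H·P̄·Hᵀ + R = [313 -160; -160 102]
K = P̄·Hᵀ·S⁻¹ = [1172/3163 474/3163; -506/3163 -1662/3163]
x' = x̄ + K·y = [3186/3163, 600/3163]
P' = (I − K·H)·P̄ = [1596/3163 -1272/3163; -1272/3163 2298/3163]

x' = [3186/3163, 600/3163]
P' = [1596/3163 -1272/3163; -1272/3163 2298/3163]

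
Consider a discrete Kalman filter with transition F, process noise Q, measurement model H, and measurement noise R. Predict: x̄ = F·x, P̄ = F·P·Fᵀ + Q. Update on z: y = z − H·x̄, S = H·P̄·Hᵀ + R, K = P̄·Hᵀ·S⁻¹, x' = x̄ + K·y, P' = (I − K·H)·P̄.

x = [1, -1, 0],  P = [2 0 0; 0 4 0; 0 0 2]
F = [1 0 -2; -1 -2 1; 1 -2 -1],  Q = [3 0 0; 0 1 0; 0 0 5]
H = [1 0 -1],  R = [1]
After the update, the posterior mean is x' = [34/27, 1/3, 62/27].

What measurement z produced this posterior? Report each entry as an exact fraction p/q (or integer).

z = [-1]

x̄ = F·x = [1, 1, 3]
P̄ = F·P·Fᵀ + Q = [13 -6 6; -6 21 12; 6 12 25]
S = H·P̄·Hᵀ + R = [27]
K = P̄·Hᵀ·S⁻¹ = [7/27; -2/3; -19/27]
x' − x̄ = [7/27, -2/3, -19/27] = K·y
y = (KᵀK)⁻¹·Kᵀ·(x' − x̄) = [1]
z = y + H·x̄ = [1] + [-2] = [-1]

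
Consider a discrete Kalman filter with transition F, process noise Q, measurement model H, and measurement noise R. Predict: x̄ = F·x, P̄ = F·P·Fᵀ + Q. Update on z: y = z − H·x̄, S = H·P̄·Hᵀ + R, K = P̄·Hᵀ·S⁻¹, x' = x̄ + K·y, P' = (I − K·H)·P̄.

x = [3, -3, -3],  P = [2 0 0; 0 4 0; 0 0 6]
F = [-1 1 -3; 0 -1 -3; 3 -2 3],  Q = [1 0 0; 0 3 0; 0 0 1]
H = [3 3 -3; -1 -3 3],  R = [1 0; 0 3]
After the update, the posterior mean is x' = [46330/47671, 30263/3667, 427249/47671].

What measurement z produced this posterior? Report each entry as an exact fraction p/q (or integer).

x̄ = F·x = [3, 12, 6]
P̄ = F·P·Fᵀ + Q = [61 50 -68; 50 61 -46; -68 -46 89]
S = H·P̄·Hᵀ + R = [4852 -3777; -3777 2950]
K = P̄·Hᵀ·S⁻¹ = [16695/47671 14669/47671; -909/3667 -1625/3667; -10029/47671 -5197/47671]
x' − x̄ = [-96683/47671, -13741/3667, 141223/47671] = K·y
y = (KᵀK)⁻¹·Kᵀ·(x' − x̄) = [-26, 23]
z = y + H·x̄ = [-26, 23] + [27, -21] = [1, 2]

z = [1, 2]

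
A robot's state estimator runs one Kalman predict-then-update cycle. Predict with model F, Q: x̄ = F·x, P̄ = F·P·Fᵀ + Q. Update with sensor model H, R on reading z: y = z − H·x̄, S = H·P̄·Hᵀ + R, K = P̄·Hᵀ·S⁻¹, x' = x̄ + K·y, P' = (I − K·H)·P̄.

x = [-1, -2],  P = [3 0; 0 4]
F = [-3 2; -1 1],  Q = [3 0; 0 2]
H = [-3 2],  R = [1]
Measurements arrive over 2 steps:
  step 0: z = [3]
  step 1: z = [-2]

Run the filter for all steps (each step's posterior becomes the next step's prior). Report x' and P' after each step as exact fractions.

step 0: x' = [-35/19, -313/247], P' = [42/19 59/19; 59/19 1134/247]
step 1: x' = [16003/10838, 12447/10838], P' = [11135/10838 15293/10838; 15293/10838 23473/10838]

step 0: x̄ = F·x = [-1, -1]
step 0: P̄ = F·P·Fᵀ + Q = [46 17; 17 9]
step 0: y = z − H·x̄ = [2]
step 0: S = H·P̄·Hᵀ + R = [247]
step 0: K = P̄·Hᵀ·S⁻¹ = [-8/19; -33/247]
step 0: x' = x̄ + K·y = [-35/19, -313/247]
step 0: P' = (I − K·H)·P̄ = [42/19 59/19; 59/19 1134/247]
step 1: x̄ = F·x = [739/247, 142/247]
step 1: P̄ = F·P·Fᵀ + Q = [987/247 71/247; 71/247 640/247]
step 1: y = z − H·x̄ = [1439/247]
step 1: S = H·P̄·Hᵀ + R = [10838/247]
step 1: K = P̄·Hᵀ·S⁻¹ = [-2819/10838; 1067/10838]
step 1: x' = x̄ + K·y = [16003/10838, 12447/10838]
step 1: P' = (I − K·H)·P̄ = [11135/10838 15293/10838; 15293/10838 23473/10838]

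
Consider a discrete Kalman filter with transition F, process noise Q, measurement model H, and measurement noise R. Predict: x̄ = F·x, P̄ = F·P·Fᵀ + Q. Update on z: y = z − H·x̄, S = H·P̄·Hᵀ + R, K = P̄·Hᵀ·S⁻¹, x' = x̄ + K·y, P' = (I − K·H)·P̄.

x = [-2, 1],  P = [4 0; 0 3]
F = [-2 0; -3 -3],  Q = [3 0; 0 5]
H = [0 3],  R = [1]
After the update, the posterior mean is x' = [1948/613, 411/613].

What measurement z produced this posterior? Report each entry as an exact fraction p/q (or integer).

x̄ = F·x = [4, 3]
P̄ = F·P·Fᵀ + Q = [19 24; 24 68]
S = H·P̄·Hᵀ + R = [613]
K = P̄·Hᵀ·S⁻¹ = [72/613; 204/613]
x' − x̄ = [-504/613, -1428/613] = K·y
y = (KᵀK)⁻¹·Kᵀ·(x' − x̄) = [-7]
z = y + H·x̄ = [-7] + [9] = [2]

z = [2]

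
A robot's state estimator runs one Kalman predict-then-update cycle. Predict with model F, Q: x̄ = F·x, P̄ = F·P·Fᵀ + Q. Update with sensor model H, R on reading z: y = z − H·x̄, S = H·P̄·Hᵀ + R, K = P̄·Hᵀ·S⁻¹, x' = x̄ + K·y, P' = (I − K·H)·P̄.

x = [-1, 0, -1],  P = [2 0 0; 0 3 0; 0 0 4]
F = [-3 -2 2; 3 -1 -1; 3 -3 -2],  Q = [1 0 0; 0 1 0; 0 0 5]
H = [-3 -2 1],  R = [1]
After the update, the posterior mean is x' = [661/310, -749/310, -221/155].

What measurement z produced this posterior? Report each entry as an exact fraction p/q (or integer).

z = [-3]

x̄ = F·x = [1, -2, -1]
P̄ = F·P·Fᵀ + Q = [47 -20 -16; -20 26 35; -16 35 66]
S = H·P̄·Hᵀ + R = [310]
K = P̄·Hᵀ·S⁻¹ = [-117/310; 43/310; 22/155]
x' − x̄ = [351/310, -129/310, -66/155] = K·y
y = (KᵀK)⁻¹·Kᵀ·(x' − x̄) = [-3]
z = y + H·x̄ = [-3] + [0] = [-3]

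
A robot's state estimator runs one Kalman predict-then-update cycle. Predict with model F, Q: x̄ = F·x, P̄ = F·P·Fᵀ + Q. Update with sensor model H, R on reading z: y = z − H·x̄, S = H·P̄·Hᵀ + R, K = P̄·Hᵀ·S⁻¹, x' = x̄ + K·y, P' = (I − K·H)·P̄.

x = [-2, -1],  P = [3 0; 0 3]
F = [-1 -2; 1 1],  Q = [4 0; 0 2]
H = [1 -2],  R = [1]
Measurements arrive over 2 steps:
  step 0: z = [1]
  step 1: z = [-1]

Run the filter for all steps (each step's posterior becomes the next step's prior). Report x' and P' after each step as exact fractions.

step 0: x' = [19/88, -39/88], P' = [303/88 133/88; 133/88 79/88]
step 1: x' = [-1266/8327, 3437/8327], P' = [24179/8327 10478/8327; 10478/8327 6493/8327]

step 0: x̄ = F·x = [4, -3]
step 0: P̄ = F·P·Fᵀ + Q = [19 -9; -9 8]
step 0: y = z − H·x̄ = [-9]
step 0: S = H·P̄·Hᵀ + R = [88]
step 0: K = P̄·Hᵀ·S⁻¹ = [37/88; -25/88]
step 0: x' = x̄ + K·y = [19/88, -39/88]
step 0: P' = (I − K·H)·P̄ = [303/88 133/88; 133/88 79/88]
step 1: x̄ = F·x = [59/88, -5/22]
step 1: P̄ = F·P·Fᵀ + Q = [1503/88 -215/22; -215/22 103/11]
step 1: y = z − H·x̄ = [-17/8]
step 1: S = H·P̄·Hᵀ + R = [757/8]
step 1: K = P̄·Hᵀ·S⁻¹ = [293/757; -228/757]
step 1: x' = x̄ + K·y = [-1266/8327, 3437/8327]
step 1: P' = (I − K·H)·P̄ = [24179/8327 10478/8327; 10478/8327 6493/8327]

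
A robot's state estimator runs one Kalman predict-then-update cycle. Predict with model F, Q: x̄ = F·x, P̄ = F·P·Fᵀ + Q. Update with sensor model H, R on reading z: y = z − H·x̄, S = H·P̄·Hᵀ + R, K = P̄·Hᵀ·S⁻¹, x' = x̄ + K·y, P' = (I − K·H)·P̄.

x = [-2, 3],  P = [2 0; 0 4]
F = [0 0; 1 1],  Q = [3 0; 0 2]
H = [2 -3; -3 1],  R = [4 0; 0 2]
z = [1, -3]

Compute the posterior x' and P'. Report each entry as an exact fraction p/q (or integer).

x̄ = F·x = [0, 1]
P̄ = F·P·Fᵀ + Q = [3 0; 0 8]
y = z − H·x̄ = [4, -4]
S = H·P̄·Hᵀ + R = [88 -42; -42 37]
K = P̄·Hᵀ·S⁻¹ = [-39/373 -135/373; -138/373 -76/373]
x' = x̄ + K·y = [384/373, 125/373]
P' = (I − K·H)·P̄ = [138/373 144/373; 144/373 280/373]

x' = [384/373, 125/373]
P' = [138/373 144/373; 144/373 280/373]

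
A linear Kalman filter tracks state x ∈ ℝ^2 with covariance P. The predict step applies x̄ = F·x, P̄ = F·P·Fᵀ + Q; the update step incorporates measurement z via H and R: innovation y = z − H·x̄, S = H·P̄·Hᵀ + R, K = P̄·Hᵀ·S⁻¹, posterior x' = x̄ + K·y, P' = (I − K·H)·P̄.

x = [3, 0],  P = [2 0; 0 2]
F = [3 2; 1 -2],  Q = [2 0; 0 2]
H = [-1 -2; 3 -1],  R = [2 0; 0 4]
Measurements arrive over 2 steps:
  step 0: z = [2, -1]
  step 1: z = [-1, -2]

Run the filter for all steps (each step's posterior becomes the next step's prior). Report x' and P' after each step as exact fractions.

step 0: x' = [-43/95, -54/95], P' = [62/171 -34/855; -34/855 74/171]
step 1: x' = [-904679/1680601, 1190853/1680601], P' = [584362/1680601 -62878/1680601; -62878/1680601 682478/1680601]

step 0: x̄ = F·x = [9, 3]
step 0: P̄ = F·P·Fᵀ + Q = [28 -2; -2 12]
step 0: y = z − H·x̄ = [17, -25]
step 0: S = H·P̄·Hᵀ + R = [70 -50; -50 280]
step 0: K = P̄·Hᵀ·S⁻¹ = [-121/855 241/855; -353/855 -118/855]
step 0: x' = x̄ + K·y = [-43/95, -54/95]
step 0: P' = (I − K·H)·P̄ = [62/171 -34/855; -34/855 74/171]
step 1: x̄ = F·x = [-237/95, 13/19]
step 1: P̄ = F·P·Fᵀ + Q = [5572/855 -46/95; -46/95 404/95]
step 1: y = z − H·x̄ = [-202/95, 586/95]
step 1: S = H·P̄·Hᵀ + R = [4034/171 -2458/285; -2458/285 6632/95]
step 1: K = P̄·Hᵀ·S⁻¹ = [-229303/1680601 453991/1680601; -651039/1680601 -217778/1680601]
step 1: x' = x̄ + K·y = [-904679/1680601, 1190853/1680601]
step 1: P' = (I − K·H)·P̄ = [584362/1680601 -62878/1680601; -62878/1680601 682478/1680601]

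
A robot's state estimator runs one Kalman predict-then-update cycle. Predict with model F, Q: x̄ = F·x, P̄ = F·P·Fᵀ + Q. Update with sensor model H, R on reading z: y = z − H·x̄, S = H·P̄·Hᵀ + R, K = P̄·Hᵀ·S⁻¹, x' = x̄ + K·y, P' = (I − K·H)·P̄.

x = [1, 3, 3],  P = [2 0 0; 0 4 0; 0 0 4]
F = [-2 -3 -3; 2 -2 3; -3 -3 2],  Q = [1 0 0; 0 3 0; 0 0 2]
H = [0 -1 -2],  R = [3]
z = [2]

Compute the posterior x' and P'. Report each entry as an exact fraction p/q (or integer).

x' = [-4910/249, 1055/166, -348/83]
P' = [19777/249 -2290/83 1152/83; -2290/83 4383/166 -1062/83; 1152/83 -1062/83 576/83]

x̄ = F·x = [-20, 5, -6]
P̄ = F·P·Fᵀ + Q = [81 -20 24; -20 63 36; 24 36 72]
y = z − H·x̄ = [-5]
S = H·P̄·Hᵀ + R = [498]
K = P̄·Hᵀ·S⁻¹ = [-14/249; -45/166; -30/83]
x' = x̄ + K·y = [-4910/249, 1055/166, -348/83]
P' = (I − K·H)·P̄ = [19777/249 -2290/83 1152/83; -2290/83 4383/166 -1062/83; 1152/83 -1062/83 576/83]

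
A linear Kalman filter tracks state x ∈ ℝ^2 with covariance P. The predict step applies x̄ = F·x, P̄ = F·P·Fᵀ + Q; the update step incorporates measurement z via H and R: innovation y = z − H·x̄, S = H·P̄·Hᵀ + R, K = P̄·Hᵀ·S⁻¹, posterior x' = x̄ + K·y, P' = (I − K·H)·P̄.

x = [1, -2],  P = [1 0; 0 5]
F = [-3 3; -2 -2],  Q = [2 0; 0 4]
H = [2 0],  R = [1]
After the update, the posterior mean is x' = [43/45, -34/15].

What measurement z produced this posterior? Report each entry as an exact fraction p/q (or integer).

z = [2]

x̄ = F·x = [-9, 2]
P̄ = F·P·Fᵀ + Q = [56 -24; -24 28]
S = H·P̄·Hᵀ + R = [225]
K = P̄·Hᵀ·S⁻¹ = [112/225; -16/75]
x' − x̄ = [448/45, -64/15] = K·y
y = (KᵀK)⁻¹·Kᵀ·(x' − x̄) = [20]
z = y + H·x̄ = [20] + [-18] = [2]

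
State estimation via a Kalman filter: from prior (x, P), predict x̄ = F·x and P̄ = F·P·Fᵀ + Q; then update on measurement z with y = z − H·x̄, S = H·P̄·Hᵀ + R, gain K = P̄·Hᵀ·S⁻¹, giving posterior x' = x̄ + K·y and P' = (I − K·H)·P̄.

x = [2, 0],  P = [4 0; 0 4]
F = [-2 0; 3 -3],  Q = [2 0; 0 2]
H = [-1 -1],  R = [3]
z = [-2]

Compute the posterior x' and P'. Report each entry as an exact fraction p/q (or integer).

x' = [-4, 6]
P' = [810/47 -828/47; -828/47 978/47]

x̄ = F·x = [-4, 6]
P̄ = F·P·Fᵀ + Q = [18 -24; -24 74]
y = z − H·x̄ = [0]
S = H·P̄·Hᵀ + R = [47]
K = P̄·Hᵀ·S⁻¹ = [6/47; -50/47]
x' = x̄ + K·y = [-4, 6]
P' = (I − K·H)·P̄ = [810/47 -828/47; -828/47 978/47]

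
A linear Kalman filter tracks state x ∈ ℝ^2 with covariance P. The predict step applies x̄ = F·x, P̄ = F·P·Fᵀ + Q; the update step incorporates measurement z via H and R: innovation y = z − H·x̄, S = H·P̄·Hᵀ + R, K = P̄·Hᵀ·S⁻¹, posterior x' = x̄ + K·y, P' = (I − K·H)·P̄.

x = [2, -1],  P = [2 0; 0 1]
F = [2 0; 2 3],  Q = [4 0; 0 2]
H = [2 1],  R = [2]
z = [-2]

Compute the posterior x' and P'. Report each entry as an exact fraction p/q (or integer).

x̄ = F·x = [4, 1]
P̄ = F·P·Fᵀ + Q = [12 8; 8 19]
y = z − H·x̄ = [-11]
S = H·P̄·Hᵀ + R = [101]
K = P̄·Hᵀ·S⁻¹ = [32/101; 35/101]
x' = x̄ + K·y = [52/101, -284/101]
P' = (I − K·H)·P̄ = [188/101 -312/101; -312/101 694/101]

x' = [52/101, -284/101]
P' = [188/101 -312/101; -312/101 694/101]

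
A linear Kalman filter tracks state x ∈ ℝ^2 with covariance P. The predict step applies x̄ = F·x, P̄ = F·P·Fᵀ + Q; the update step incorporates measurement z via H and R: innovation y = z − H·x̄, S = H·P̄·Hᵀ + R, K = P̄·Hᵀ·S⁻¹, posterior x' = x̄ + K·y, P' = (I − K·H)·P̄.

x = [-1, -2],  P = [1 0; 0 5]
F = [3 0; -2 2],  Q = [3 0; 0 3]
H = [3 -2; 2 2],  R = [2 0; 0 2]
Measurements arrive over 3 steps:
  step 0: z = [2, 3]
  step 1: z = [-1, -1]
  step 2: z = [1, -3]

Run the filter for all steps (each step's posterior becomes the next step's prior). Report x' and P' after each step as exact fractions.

step 0: x̄ = F·x = [-3, -2]
step 0: P̄ = F·P·Fᵀ + Q = [12 -6; -6 27]
step 0: y = z − H·x̄ = [7, 13]
step 0: S = H·P̄·Hᵀ + R = [290 -48; -48 110]
step 0: K = P̄·Hᵀ·S⁻¹ = [1464/7399 1446/7399; -1476/7399 2181/7399]
step 0: x' = x̄ + K·y = [6849/7399, 3223/7399]
step 0: P' = (I − K·H)·P̄ = [1164/7399 282/7399; 282/7399 1899/7399]
step 1: x̄ = F·x = [20547/7399, -148/151]
step 1: P̄ = F·P·Fᵀ + Q = [32673/7399 -108/151; -108/151 657/151]
step 1: y = z − H·x̄ = [-83544/7399, -33989/7399]
step 1: S = H·P̄·Hᵀ + R = [501131/7399 56682/7399; 56682/7399 231926/7399]
step 1: K = P̄·Hᵀ·S⁻¹ = [1492353/7637009 1438512/7637009; -1464012/7637009 2129427/7637009]
step 1: x' = x̄ + K·y = [-2250723/7637009, -736757/7637009]
step 1: P' = (I − K·H)·P̄ = [1172346/7637009 266166/7637009; 266166/7637009 1863261/7637009]
step 2: x̄ = F·x = [-6752169/7637009, 3027932/7637009]
step 2: P̄ = F·P·Fᵀ + Q = [33462141/7637009 -5437080/7637009; -5437080/7637009 32924127/7637009]
step 2: y = z − H·x̄ = [33949380/7637009, -15462553/7637009]
step 2: S = H·P̄·Hᵀ + R = [513374755/7637009 58202178/7637009; 58202178/7637009 237322450/7637009]
step 2: K = P̄·Hᵀ·S⁻¹ = [1515147813/7754859337 1459937352/7754859337; -1486046724/7754859337 2160804939/7754859337]
step 2: x' = x̄ + K·y = [-3076878741/7754859337, -7906333367/7754859337]
step 2: P' = (I − K·H)·P̄ = [1190034066/7754859337 269903286/7754859337; 269903286/7754859337 1890901653/7754859337]

step 0: x' = [6849/7399, 3223/7399], P' = [1164/7399 282/7399; 282/7399 1899/7399]
step 1: x' = [-2250723/7637009, -736757/7637009], P' = [1172346/7637009 266166/7637009; 266166/7637009 1863261/7637009]
step 2: x' = [-3076878741/7754859337, -7906333367/7754859337], P' = [1190034066/7754859337 269903286/7754859337; 269903286/7754859337 1890901653/7754859337]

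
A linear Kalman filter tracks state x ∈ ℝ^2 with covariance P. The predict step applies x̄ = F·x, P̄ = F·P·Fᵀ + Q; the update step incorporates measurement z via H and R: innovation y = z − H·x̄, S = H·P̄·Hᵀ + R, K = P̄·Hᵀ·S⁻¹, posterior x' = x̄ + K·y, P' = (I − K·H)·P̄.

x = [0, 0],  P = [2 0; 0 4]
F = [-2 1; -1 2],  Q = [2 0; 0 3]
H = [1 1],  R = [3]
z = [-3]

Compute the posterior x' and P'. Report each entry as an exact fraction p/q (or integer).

x' = [-39/31, -99/62]
P' = [96/31 -57/31; -57/31 213/62]

x̄ = F·x = [0, 0]
P̄ = F·P·Fᵀ + Q = [14 12; 12 21]
y = z − H·x̄ = [-3]
S = H·P̄·Hᵀ + R = [62]
K = P̄·Hᵀ·S⁻¹ = [13/31; 33/62]
x' = x̄ + K·y = [-39/31, -99/62]
P' = (I − K·H)·P̄ = [96/31 -57/31; -57/31 213/62]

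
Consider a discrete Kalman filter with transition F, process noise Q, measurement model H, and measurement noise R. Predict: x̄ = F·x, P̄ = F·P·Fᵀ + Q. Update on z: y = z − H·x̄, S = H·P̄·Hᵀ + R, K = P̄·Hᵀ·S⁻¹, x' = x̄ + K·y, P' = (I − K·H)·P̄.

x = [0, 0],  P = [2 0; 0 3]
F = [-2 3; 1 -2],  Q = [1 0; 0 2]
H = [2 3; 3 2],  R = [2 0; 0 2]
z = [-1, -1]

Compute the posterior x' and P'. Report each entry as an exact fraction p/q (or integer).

x̄ = F·x = [0, 0]
P̄ = F·P·Fᵀ + Q = [36 -22; -22 16]
y = z − H·x̄ = [-1, -1]
S = H·P̄·Hᵀ + R = [26 26; 26 126]
K = P̄·Hᵀ·S⁻¹ = [-227/650 29/50; 347/650 -19/50]
x' = x̄ + K·y = [-3/13, -2/13]
P' = (I − K·H)·P̄ = [317/325 -287/325; -287/325 307/325]

x' = [-3/13, -2/13]
P' = [317/325 -287/325; -287/325 307/325]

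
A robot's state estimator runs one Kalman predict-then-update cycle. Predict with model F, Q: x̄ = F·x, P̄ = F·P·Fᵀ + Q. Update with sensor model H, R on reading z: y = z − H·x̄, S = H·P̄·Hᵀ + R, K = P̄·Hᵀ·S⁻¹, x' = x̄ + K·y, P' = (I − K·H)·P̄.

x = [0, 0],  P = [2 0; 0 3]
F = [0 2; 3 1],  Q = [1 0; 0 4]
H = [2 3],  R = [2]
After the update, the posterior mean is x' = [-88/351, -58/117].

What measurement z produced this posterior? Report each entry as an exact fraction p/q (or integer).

z = [-2]

x̄ = F·x = [0, 0]
P̄ = F·P·Fᵀ + Q = [13 6; 6 25]
S = H·P̄·Hᵀ + R = [351]
K = P̄·Hᵀ·S⁻¹ = [44/351; 29/117]
x' − x̄ = [-88/351, -58/117] = K·y
y = (KᵀK)⁻¹·Kᵀ·(x' − x̄) = [-2]
z = y + H·x̄ = [-2] + [0] = [-2]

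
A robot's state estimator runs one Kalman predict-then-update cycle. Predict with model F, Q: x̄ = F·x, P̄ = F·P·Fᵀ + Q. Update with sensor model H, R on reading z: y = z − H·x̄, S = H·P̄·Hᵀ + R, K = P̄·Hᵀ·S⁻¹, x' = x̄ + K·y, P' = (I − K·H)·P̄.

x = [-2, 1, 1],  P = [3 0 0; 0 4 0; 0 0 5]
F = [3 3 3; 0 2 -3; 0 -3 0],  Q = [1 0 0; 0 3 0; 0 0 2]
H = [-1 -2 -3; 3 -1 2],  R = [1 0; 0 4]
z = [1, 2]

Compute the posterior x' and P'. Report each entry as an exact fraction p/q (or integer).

x̄ = F·x = [0, -1, -3]
P̄ = F·P·Fᵀ + Q = [109 -21 -36; -21 64 -24; -36 -24 38]
y = z − H·x̄ = [-10, 7]
S = H·P̄·Hᵀ + R = [120 98; 98 991]
K = P̄·Hᵀ·S⁻¹ = [13583/109316 14551/54658; -17535/109316 -8785/54658; -14473/54658 495/27329]
x' = x̄ + K·y = [16971/27329, -14239/27329, -6157/27329]
P' = (I − K·H)·P̄ = [3326389/109316 3272619/109316 -1647535/54658; 3272619/109316 3307749/109316 -1645097/54658; -1647535/54658 -1645097/54658 825367/27329]

x' = [16971/27329, -14239/27329, -6157/27329]
P' = [3326389/109316 3272619/109316 -1647535/54658; 3272619/109316 3307749/109316 -1645097/54658; -1647535/54658 -1645097/54658 825367/27329]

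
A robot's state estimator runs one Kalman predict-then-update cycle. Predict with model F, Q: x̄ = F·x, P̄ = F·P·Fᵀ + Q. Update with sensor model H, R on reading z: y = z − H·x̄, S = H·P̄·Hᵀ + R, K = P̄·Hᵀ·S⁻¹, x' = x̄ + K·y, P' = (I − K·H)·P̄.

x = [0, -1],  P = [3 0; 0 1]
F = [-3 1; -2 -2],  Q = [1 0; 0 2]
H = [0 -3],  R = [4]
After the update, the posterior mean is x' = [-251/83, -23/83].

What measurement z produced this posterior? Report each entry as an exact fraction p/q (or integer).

x̄ = F·x = [-1, 2]
P̄ = F·P·Fᵀ + Q = [29 16; 16 18]
S = H·P̄·Hᵀ + R = [166]
K = P̄·Hᵀ·S⁻¹ = [-24/83; -27/83]
x' − x̄ = [-168/83, -189/83] = K·y
y = (KᵀK)⁻¹·Kᵀ·(x' − x̄) = [7]
z = y + H·x̄ = [7] + [-6] = [1]

z = [1]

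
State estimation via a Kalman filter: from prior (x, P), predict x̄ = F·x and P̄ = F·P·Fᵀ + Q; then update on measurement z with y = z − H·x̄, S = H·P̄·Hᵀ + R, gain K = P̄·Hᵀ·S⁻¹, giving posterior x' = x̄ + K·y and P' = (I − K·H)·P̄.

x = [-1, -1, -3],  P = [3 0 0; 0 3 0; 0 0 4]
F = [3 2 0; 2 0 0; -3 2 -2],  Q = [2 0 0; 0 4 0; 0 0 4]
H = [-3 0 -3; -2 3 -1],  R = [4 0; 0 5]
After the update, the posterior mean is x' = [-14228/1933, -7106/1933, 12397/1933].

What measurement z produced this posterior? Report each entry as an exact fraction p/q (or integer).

x̄ = F·x = [-5, -2, 7]
P̄ = F·P·Fᵀ + Q = [41 18 -15; 18 16 -18; -15 -18 59]
S = H·P̄·Hᵀ + R = [634 288; 288 204]
K = P̄·Hᵀ·S⁻¹ = [-507/1933 7111/23196; -360/1933 1585/3866; -126/1933 -7303/23196]
x' − x̄ = [-4563/1933, -3240/1933, -1134/1933] = K·y
y = (KᵀK)⁻¹·Kᵀ·(x' − x̄) = [9, 0]
z = y + H·x̄ = [9, 0] + [-6, -3] = [3, -3]

z = [3, -3]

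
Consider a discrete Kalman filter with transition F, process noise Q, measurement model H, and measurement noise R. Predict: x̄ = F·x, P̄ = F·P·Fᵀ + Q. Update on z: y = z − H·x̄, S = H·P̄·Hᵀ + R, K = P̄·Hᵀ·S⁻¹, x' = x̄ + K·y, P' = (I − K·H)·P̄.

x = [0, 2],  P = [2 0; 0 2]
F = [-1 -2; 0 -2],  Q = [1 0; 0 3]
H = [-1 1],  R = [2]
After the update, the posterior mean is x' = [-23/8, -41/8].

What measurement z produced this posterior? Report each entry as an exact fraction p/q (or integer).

x̄ = F·x = [-4, -4]
P̄ = F·P·Fᵀ + Q = [11 8; 8 11]
S = H·P̄·Hᵀ + R = [8]
K = P̄·Hᵀ·S⁻¹ = [-3/8; 3/8]
x' − x̄ = [9/8, -9/8] = K·y
y = (KᵀK)⁻¹·Kᵀ·(x' − x̄) = [-3]
z = y + H·x̄ = [-3] + [0] = [-3]

z = [-3]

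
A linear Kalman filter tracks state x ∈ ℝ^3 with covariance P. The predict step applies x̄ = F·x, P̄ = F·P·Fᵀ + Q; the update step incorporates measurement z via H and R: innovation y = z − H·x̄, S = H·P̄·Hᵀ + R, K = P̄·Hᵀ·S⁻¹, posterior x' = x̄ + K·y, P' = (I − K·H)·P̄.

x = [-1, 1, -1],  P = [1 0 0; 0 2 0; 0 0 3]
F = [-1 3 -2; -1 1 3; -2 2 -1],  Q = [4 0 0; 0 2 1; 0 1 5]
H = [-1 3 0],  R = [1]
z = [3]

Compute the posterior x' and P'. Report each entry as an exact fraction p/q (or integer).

x' = [254/65, 149/65, 21/5]
P' = [4513/195 1493/195 232/15; 1493/195 1031/390 77/15; 232/15 77/15 274/15]

x̄ = F·x = [6, -1, 5]
P̄ = F·P·Fᵀ + Q = [35 -11 20; -11 32 -2; 20 -2 20]
y = z − H·x̄ = [12]
S = H·P̄·Hᵀ + R = [390]
K = P̄·Hᵀ·S⁻¹ = [-34/195; 107/390; -1/15]
x' = x̄ + K·y = [254/65, 149/65, 21/5]
P' = (I − K·H)·P̄ = [4513/195 1493/195 232/15; 1493/195 1031/390 77/15; 232/15 77/15 274/15]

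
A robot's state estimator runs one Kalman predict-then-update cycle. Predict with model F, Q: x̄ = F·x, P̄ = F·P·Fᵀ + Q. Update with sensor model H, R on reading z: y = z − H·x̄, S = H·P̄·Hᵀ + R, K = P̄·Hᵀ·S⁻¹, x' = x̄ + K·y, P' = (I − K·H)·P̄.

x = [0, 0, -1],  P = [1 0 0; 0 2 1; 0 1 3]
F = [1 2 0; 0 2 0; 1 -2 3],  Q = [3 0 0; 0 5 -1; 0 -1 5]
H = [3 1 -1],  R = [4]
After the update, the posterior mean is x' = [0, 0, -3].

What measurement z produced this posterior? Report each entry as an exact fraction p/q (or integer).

x̄ = F·x = [0, 0, -3]
P̄ = F·P·Fᵀ + Q = [12 8 -1; 8 13 -3; -1 -3 29]
S = H·P̄·Hᵀ + R = [214]
K = P̄·Hᵀ·S⁻¹ = [45/214; 20/107; -35/214]
x' − x̄ = [0, 0, 0] = K·y
y = (KᵀK)⁻¹·Kᵀ·(x' − x̄) = [0]
z = y + H·x̄ = [0] + [3] = [3]

z = [3]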